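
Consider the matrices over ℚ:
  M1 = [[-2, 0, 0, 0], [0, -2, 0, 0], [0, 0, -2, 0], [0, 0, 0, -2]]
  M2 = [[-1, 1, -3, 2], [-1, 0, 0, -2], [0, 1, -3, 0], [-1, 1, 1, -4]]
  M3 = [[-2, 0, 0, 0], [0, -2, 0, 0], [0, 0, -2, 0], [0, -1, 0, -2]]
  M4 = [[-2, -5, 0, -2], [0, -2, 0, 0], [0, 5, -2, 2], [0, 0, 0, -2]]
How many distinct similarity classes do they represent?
Characteristic polynomials: χ_{M1} = (x + 2)^4, χ_{M2} = (x + 2)^4, χ_{M3} = (x + 2)^4, χ_{M4} = (x + 2)^4.

{M1}: invariant factors x + 2, x + 2, x + 2, x + 2.

{M2}: invariant factors x + 2, (x + 2)^3.

{M3, M4}: invariant factors x + 2, x + 2, (x + 2)^2.

Matrices are similar if and only if their invariant-factor lists agree; the partition into similarity classes is {M1}, {M2}, {M3, M4}.

3 classes: {M1}, {M2}, {M3, M4}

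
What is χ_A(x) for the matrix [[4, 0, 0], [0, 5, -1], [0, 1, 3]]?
χ_A(x) = (x - 4)^3

xI - A = [[x - 4, 0, 0], [0, x - 5, 1], [0, -1, x - 3]].

Expanding det(xI - A) along the first row:
det(xI - A) = + (x - 4)·det([[x - 5, 1], [-1, x - 3]]) - (0)·det([[0, 1], [0, x - 3]]) + (0)·det([[0, x - 5], [0, -1]]).

Evaluating gives χ_A(x) = x^3 - 12x^2 + 48x - 64 = (x - 4)^3.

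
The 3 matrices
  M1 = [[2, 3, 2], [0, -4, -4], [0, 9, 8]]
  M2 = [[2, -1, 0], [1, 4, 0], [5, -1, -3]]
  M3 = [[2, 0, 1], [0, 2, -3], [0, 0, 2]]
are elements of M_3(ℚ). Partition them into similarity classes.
2 classes: {M1, M3}, {M2}

Characteristic polynomials: χ_{M1} = (x - 2)^3, χ_{M2} = (x - 3)^2(x + 3), χ_{M3} = (x - 2)^3.

{M1, M3}: invariant factors x - 2, (x - 2)^2.

{M2}: invariant factors (x - 3)^2(x + 3).

Matrices are similar if and only if their invariant-factor lists agree; the partition into similarity classes is {M1, M3}, {M2}.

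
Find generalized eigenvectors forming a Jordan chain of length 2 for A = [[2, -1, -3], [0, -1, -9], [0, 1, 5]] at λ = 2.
We seek v_1 ∈ ker((A - 2I)^2) \ ker(A - 2I), then set v_{i+1} = (A - 2I) v_i.

One such chain is v_1 = [[1, 1, 0]]^T, v_2 = [[-1, -3, 1]]^T. Check: (A - 2I) v_2 = [[0, 0, 0]]^T = 0.

v_1 = [[1, 1, 0]]^T, v_2 = [[-1, -3, 1]]^T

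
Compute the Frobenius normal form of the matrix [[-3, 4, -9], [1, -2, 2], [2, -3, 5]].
The invariant factors of A (the non-unit diagonal entries of the Smith normal form of xI - A over ℚ[x]) are x^3 + x + 1, each dividing the next. The characteristic polynomial is their product, x^3 + x + 1.

The rational canonical form is the block-diagonal matrix of companion matrices C(f_i):
R = [[0, 0, -1], [1, 0, -1], [0, 1, 0]].

Note the characteristic polynomial does not split into linear factors over ℚ, so A has no Jordan form over ℚ; the rational canonical form exists over any field.

R = [[0, 0, -1], [1, 0, -1], [0, 1, 0]]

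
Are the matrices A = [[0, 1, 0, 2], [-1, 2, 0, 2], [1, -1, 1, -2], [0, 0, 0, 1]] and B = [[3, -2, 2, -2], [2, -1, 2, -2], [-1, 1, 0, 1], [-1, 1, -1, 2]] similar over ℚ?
Two matrices over a field are similar if and only if they have the same invariant factors.

Both A and B have characteristic polynomial (x - 1)^4 and minimal polynomial (x - 1)^2. Computing further, both have invariant factors x - 1, x - 1, (x - 1)^2. Hence A and B are similar.

Yes.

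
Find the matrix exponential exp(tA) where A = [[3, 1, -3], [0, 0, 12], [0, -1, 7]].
A has Jordan form J = [[3, 1, 0], [0, 3, 0], [0, 0, 4]] with A = PJP^{-1}, so e^{tA} = P e^{tJ} P^{-1}.

For a Jordan block J_k(λ), e^{tJ_k(λ)} = e^{λt} · (I + tN + t^2 N^2/2! + ... + t^{k-1} N^{k-1}/(k-1)!) where N is the nilpotent superdiagonal part.

Assembling the blocks and conjugating back gives the entries of e^{tA} as shown above.

e^{tA} = [[e^{3*t}, t*e^{3*t}, -3*t*e^{3*t}], [0, (4 - 3*e^{t})*e^{3*t}, 12*(e^{t} - 1)*e^{3*t}], [0, (1 - e^{t})*e^{3*t}, (4*e^{t} - 3)*e^{3*t}]]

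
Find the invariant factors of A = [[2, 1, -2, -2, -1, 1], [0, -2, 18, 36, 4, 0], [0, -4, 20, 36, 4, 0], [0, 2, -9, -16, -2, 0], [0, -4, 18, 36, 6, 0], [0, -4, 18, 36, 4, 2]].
The Jordan structure of A has elementary divisors (x - 2)^2, (x - 2)^2, (x - 2), (x - 2). Arranging the block sizes at each eigenvalue in decreasing order and taking row products gives the invariant factors.

Invariant factors (smallest first, each dividing the next): x - 2, x - 2, (x - 2)^2, (x - 2)^2.

Check: the last factor (x - 2)^2 is the minimal polynomial, and the product (x - 2)^6 is the characteristic polynomial.

x - 2, x - 2, (x - 2)^2, (x - 2)^2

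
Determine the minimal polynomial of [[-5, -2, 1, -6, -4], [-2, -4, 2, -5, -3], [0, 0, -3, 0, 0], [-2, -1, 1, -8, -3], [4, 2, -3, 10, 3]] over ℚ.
The characteristic polynomial factors as (x + 3)^4(x + 5). The minimal polynomial is ∏(x - λ)^{k_λ} where k_λ is the size of the largest Jordan block at λ.

For λ = -5: rank(A + 5I) = 4, and the largest Jordan block has size 1 (the smallest k with rank((A + 5I)^k) = rank((A + 5I)^(k+1))).
For λ = -3: rank(A + 3I) = 3, and the largest Jordan block has size 2 (the smallest k with rank((A + 3I)^k) = rank((A + 3I)^(k+1))).

So m_A(x) = (x + 3)^2(x + 5).

m_A(x) = (x + 3)^2(x + 5)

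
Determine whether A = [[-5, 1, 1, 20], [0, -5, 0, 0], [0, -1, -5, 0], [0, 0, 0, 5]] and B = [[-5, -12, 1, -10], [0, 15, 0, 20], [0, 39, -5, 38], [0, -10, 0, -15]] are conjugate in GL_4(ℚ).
Yes.

Two matrices over a field are similar if and only if they have the same invariant factors.

Both A and B have characteristic polynomial (x - 5)(x + 5)^3 and minimal polynomial (x - 5)(x + 5)^3. Computing further, both have invariant factors (x - 5)(x + 5)^3. Hence A and B are similar.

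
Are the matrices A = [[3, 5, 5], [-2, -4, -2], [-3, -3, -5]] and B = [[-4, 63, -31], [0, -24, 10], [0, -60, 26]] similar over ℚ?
No.

trace(A) = -6 but trace(B) = -2. The trace is a similarity invariant, so A and B are not similar.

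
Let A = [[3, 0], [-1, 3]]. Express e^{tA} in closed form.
e^{tA} = [[e^{3*t}, 0], [-t*e^{3*t}, e^{3*t}]]

A has Jordan form J = [[3, 1], [0, 3]] with A = PJP^{-1}, so e^{tA} = P e^{tJ} P^{-1}.

For a Jordan block J_k(λ), e^{tJ_k(λ)} = e^{λt} · (I + tN + t^2 N^2/2! + ... + t^{k-1} N^{k-1}/(k-1)!) where N is the nilpotent superdiagonal part.

Assembling the blocks and conjugating back gives the entries of e^{tA} as shown above.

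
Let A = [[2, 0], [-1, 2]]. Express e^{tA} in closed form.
e^{tA} = [[e^{2*t}, 0], [-t*e^{2*t}, e^{2*t}]]

A has Jordan form J = [[2, 1], [0, 2]] with A = PJP^{-1}, so e^{tA} = P e^{tJ} P^{-1}.

For a Jordan block J_k(λ), e^{tJ_k(λ)} = e^{λt} · (I + tN + t^2 N^2/2! + ... + t^{k-1} N^{k-1}/(k-1)!) where N is the nilpotent superdiagonal part.

Assembling the blocks and conjugating back gives the entries of e^{tA} as shown above.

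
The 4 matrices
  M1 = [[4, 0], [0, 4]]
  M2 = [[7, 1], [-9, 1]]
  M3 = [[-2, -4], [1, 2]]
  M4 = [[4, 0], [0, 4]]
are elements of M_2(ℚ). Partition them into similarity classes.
Characteristic polynomials: χ_{M1} = (x - 4)^2, χ_{M2} = (x - 4)^2, χ_{M3} = x^2, χ_{M4} = (x - 4)^2.

{M1, M4}: invariant factors x - 4, x - 4.

{M2}: invariant factors (x - 4)^2.

{M3}: invariant factors x^2.

Matrices are similar if and only if their invariant-factor lists agree; the partition into similarity classes is {M1, M4}, {M2}, {M3}.

3 classes: {M1, M4}, {M2}, {M3}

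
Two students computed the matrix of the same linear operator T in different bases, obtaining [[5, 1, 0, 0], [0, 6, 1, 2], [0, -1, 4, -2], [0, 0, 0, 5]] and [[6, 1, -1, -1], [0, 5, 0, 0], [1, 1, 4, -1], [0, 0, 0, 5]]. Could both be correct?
No.

Both have characteristic polynomial (x - 5)^4, but the minimal polynomial of A is (x - 5)^3 while the minimal polynomial of B is (x - 5)^2. The minimal polynomial is a similarity invariant, so A and B are not similar.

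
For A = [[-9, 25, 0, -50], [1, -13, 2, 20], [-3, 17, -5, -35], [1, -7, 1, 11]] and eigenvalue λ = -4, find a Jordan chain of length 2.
We seek v_1 ∈ ker((A + 4I)^2) \ ker(A + 4I), then set v_{i+1} = (A + 4I) v_i.

One such chain is v_1 = [[-5, -1, -1, 0]]^T, v_2 = [[0, 2, -1, 1]]^T. Check: (A + 4I) v_2 = [[0, 0, 0, 0]]^T = 0.

v_1 = [[-5, -1, -1, 0]]^T, v_2 = [[0, 2, -1, 1]]^T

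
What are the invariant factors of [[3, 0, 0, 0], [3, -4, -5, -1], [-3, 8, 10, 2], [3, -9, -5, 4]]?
x(x - 5)^2(x - 3)

The Jordan structure of A has elementary divisors x, (x - 3), (x - 5)^2. Arranging the block sizes at each eigenvalue in decreasing order and taking row products gives the invariant factors.

Invariant factors (smallest first, each dividing the next): x(x - 5)^2(x - 3).

Check: the last factor x(x - 5)^2(x - 3) is the minimal polynomial, and the product x(x - 5)^2(x - 3) is the characteristic polynomial.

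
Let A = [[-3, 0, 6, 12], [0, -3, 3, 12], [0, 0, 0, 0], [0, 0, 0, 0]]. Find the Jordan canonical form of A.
J = [[-3, 0, 0, 0], [0, -3, 0, 0], [0, 0, 0, 0], [0, 0, 0, 0]]

The characteristic polynomial is det(xI - A) = x^2(x + 3)^2, so the eigenvalues are -3 (algebraic multiplicity 2), 0 (algebraic multiplicity 2).

For λ = -3: rank(A + 3I) = 2. The eigenspace has dimension 4 - 2 = 2, so there are 2 Jordan blocks; the rank sequence gives block sizes [1, 1].

For λ = 0: rank(A) = 2. The eigenspace has dimension 4 - 2 = 2, so there are 2 Jordan blocks; the rank sequence gives block sizes [1, 1].

Assembling the blocks gives the Jordan form J above.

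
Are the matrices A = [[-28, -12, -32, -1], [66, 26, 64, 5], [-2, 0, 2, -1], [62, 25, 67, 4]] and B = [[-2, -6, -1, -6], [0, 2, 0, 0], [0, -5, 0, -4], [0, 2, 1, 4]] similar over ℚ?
Yes.

Two matrices over a field are similar if and only if they have the same invariant factors.

Both A and B have characteristic polynomial (x - 2)^3(x + 2) and minimal polynomial (x - 2)^3(x + 2). Computing further, both have invariant factors (x - 2)^3(x + 2). Hence A and B are similar.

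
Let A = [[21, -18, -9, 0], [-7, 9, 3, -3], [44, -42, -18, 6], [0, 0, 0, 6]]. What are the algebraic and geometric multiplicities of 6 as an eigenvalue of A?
algebraic multiplicity 2, geometric multiplicity 2

The characteristic polynomial is (x - 6)^2(x - 3)^2, so the factor x - 6 appears with exponent 2: the algebraic multiplicity is 2.

rank(A - 6I) = 2, so the eigenspace has dimension 4 - 2 = 2: the geometric multiplicity is 2.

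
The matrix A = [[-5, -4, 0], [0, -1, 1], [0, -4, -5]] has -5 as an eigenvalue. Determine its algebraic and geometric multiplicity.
algebraic multiplicity 1, geometric multiplicity 1

The characteristic polynomial is (x + 3)^2(x + 5), so the factor x + 5 appears with exponent 1: the algebraic multiplicity is 1.

rank(A + 5I) = 2, so the eigenspace has dimension 3 - 2 = 1: the geometric multiplicity is 1.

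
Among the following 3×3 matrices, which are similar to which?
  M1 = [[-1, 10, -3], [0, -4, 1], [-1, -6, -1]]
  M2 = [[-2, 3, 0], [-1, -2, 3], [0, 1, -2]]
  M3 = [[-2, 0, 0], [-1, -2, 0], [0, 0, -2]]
2 classes: {M1, M2}, {M3}

Characteristic polynomials: χ_{M1} = (x + 2)^3, χ_{M2} = (x + 2)^3, χ_{M3} = (x + 2)^3.

{M1, M2}: invariant factors (x + 2)^3.

{M3}: invariant factors x + 2, (x + 2)^2.

Matrices are similar if and only if their invariant-factor lists agree; the partition into similarity classes is {M1, M2}, {M3}.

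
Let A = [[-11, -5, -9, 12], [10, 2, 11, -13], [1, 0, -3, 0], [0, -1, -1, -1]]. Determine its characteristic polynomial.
xI - A = [[x + 11, 5, 9, -12], [-10, x - 2, -11, 13], [-1, 0, x + 3, 0], [0, 1, 1, x + 1]].

Expanding det(xI - A) along the first row:
det(xI - A) = + (x + 11)·det([[x - 2, -11, 13], [0, x + 3, 0], [1, 1, x + 1]]) - (5)·det([[-10, -11, 13], [-1, x + 3, 0], [0, 1, x + 1]]) + (9)·det([[-10, x - 2, 13], [-1, 0, 0], [0, 1, x + 1]]) - (-12)·det([[-10, x - 2, -11], [-1, 0, x + 3], [0, 1, 1]]).

Evaluating gives χ_A(x) = x^4 + 13x^3 + 63x^2 + 135x + 108 = (x + 3)^3(x + 4).

χ_A(x) = (x + 3)^3(x + 4)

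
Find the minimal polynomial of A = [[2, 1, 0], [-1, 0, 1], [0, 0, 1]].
m_A(x) = (x - 1)^3

The characteristic polynomial factors as (x - 1)^3. The minimal polynomial is ∏(x - λ)^{k_λ} where k_λ is the size of the largest Jordan block at λ.

For λ = 1: rank(A - I) = 2, and the largest Jordan block has size 3 (the smallest k with rank((A - I)^k) = rank((A - I)^(k+1))).

So m_A(x) = (x - 1)^3.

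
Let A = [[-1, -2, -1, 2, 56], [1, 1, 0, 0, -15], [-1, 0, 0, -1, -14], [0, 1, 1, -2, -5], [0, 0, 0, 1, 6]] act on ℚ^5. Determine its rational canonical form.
R = [[0, 0, 0, 0, 36], [1, 0, 0, 0, -9], [0, 1, 0, 0, -24], [0, 0, 1, 0, 6], [0, 0, 0, 1, 4]]

The invariant factors of A (the non-unit diagonal entries of the Smith normal form of xI - A over ℚ[x]) are (x - 4)(x^2 - 3)^2, each dividing the next. The characteristic polynomial is their product, (x - 4)(x^2 - 3)^2.

The rational canonical form is the block-diagonal matrix of companion matrices C(f_i):
R = [[0, 0, 0, 0, 36], [1, 0, 0, 0, -9], [0, 1, 0, 0, -24], [0, 0, 1, 0, 6], [0, 0, 0, 1, 4]].

Note the characteristic polynomial does not split into linear factors over ℚ, so A has no Jordan form over ℚ; the rational canonical form exists over any field.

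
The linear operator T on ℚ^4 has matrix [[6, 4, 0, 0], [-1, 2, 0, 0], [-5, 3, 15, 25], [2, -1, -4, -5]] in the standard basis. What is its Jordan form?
J = [[4, 1, 0, 0], [0, 4, 0, 0], [0, 0, 5, 1], [0, 0, 0, 5]]

The characteristic polynomial is det(xI - A) = (x - 5)^2(x - 4)^2, so the eigenvalues are 4 (algebraic multiplicity 2), 5 (algebraic multiplicity 2).

For λ = 4: rank(A - 4I) = 3, rank((A - 4I)^2) = 2. The eigenspace has dimension 4 - 3 = 1, so there is 1 Jordan block; the rank sequence gives block sizes [2].

For λ = 5: rank(A - 5I) = 3, rank((A - 5I)^2) = 2. The eigenspace has dimension 4 - 3 = 1, so there is 1 Jordan block; the rank sequence gives block sizes [2].

Assembling the blocks gives the Jordan form J above.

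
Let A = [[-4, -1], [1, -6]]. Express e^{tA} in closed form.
e^{tA} = [[(t + 1)*e^{-5*t}, -t*e^{-5*t}], [t*e^{-5*t}, (1 - t)*e^{-5*t}]]

A has Jordan form J = [[-5, 1], [0, -5]] with A = PJP^{-1}, so e^{tA} = P e^{tJ} P^{-1}.

For a Jordan block J_k(λ), e^{tJ_k(λ)} = e^{λt} · (I + tN + t^2 N^2/2! + ... + t^{k-1} N^{k-1}/(k-1)!) where N is the nilpotent superdiagonal part.

Assembling the blocks and conjugating back gives the entries of e^{tA} as shown above.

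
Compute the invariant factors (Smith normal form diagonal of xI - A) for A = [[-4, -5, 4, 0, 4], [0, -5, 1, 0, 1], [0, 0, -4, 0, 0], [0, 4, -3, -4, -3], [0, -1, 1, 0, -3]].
The Jordan structure of A has elementary divisors (x + 4)^3, (x + 4), (x + 4). Arranging the block sizes at each eigenvalue in decreasing order and taking row products gives the invariant factors.

Invariant factors (smallest first, each dividing the next): x + 4, x + 4, (x + 4)^3.

Check: the last factor (x + 4)^3 is the minimal polynomial, and the product (x + 4)^5 is the characteristic polynomial.

x + 4, x + 4, (x + 4)^3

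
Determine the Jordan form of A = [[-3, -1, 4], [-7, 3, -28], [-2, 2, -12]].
The characteristic polynomial is det(xI - A) = (x + 4)^3, so the eigenvalues are -4 (algebraic multiplicity 3).

For λ = -4: rank(A + 4I) = 1, rank((A + 4I)^2) = 0. The eigenspace has dimension 3 - 1 = 2, so there are 2 Jordan blocks; the rank sequence gives block sizes [2, 1].

Assembling the blocks gives the Jordan form J above.

J = [[-4, 1, 0], [0, -4, 0], [0, 0, -4]]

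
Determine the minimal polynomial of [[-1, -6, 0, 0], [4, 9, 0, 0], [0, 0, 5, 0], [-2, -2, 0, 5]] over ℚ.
The characteristic polynomial factors as (x - 5)^3(x - 3). The minimal polynomial is ∏(x - λ)^{k_λ} where k_λ is the size of the largest Jordan block at λ.

For λ = 3: rank(A - 3I) = 3, and the largest Jordan block has size 1 (the smallest k with rank((A - 3I)^k) = rank((A - 3I)^(k+1))).
For λ = 5: rank(A - 5I) = 1, and the largest Jordan block has size 1 (the smallest k with rank((A - 5I)^k) = rank((A - 5I)^(k+1))).

So m_A(x) = (x - 5)(x - 3).

m_A(x) = (x - 5)(x - 3)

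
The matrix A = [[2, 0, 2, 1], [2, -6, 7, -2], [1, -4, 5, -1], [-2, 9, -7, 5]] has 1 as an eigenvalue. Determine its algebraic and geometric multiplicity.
algebraic multiplicity 3, geometric multiplicity 1

The characteristic polynomial is (x - 3)(x - 1)^3, so the factor x - 1 appears with exponent 3: the algebraic multiplicity is 3.

rank(A - I) = 3, so the eigenspace has dimension 4 - 3 = 1: the geometric multiplicity is 1.

Since 1 < 3, A is not diagonalizable.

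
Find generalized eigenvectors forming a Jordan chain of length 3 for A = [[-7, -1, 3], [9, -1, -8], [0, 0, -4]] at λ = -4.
We seek v_1 ∈ ker((A + 4I)^3) \ ker((A + 4I)^2), then set v_{i+1} = (A + 4I) v_i.

One such chain is v_1 = [[2, -3, 1]]^T, v_2 = [[0, 1, 0]]^T, v_3 = [[-1, 3, 0]]^T. Check: (A + 4I) v_3 = [[0, 0, 0]]^T = 0.

v_1 = [[2, -3, 1]]^T, v_2 = [[0, 1, 0]]^T, v_3 = [[-1, 3, 0]]^T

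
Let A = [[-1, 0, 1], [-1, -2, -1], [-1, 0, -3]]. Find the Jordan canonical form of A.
J = [[-2, 1, 0], [0, -2, 0], [0, 0, -2]]

The characteristic polynomial is det(xI - A) = (x + 2)^3, so the eigenvalues are -2 (algebraic multiplicity 3).

For λ = -2: rank(A + 2I) = 1, rank((A + 2I)^2) = 0. The eigenspace has dimension 3 - 1 = 2, so there are 2 Jordan blocks; the rank sequence gives block sizes [2, 1].

Assembling the blocks gives the Jordan form J above.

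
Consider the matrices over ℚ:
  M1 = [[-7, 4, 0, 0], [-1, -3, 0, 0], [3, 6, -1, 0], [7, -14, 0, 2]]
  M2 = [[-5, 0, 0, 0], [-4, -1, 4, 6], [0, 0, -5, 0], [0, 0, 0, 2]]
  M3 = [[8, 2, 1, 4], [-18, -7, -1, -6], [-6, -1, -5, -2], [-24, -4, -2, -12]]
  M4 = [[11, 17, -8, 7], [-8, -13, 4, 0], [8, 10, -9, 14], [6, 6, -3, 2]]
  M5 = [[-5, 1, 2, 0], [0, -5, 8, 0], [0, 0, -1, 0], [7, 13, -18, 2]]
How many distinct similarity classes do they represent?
3 classes: {M1, M4, M5}, {M2}, {M3}

Characteristic polynomials: χ_{M1} = (x - 2)(x + 1)(x + 5)^2, χ_{M2} = (x - 2)(x + 1)(x + 5)^2, χ_{M3} = (x + 4)^4, χ_{M4} = (x - 2)(x + 1)(x + 5)^2, χ_{M5} = (x - 2)(x + 1)(x + 5)^2.

{M1, M4, M5}: invariant factors (x - 2)(x + 1)(x + 5)^2.

{M2}: invariant factors x + 5, (x - 2)(x + 1)(x + 5).

{M3}: invariant factors x + 4, (x + 4)^3.

Matrices are similar if and only if their invariant-factor lists agree; the partition into similarity classes is {M1, M4, M5}, {M2}, {M3}.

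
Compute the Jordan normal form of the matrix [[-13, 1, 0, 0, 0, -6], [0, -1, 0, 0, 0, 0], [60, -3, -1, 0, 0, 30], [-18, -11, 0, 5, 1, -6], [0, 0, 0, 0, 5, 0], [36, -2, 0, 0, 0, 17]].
The characteristic polynomial is det(xI - A) = (x - 5)^3(x + 1)^3, so the eigenvalues are -1 (algebraic multiplicity 3), 5 (algebraic multiplicity 3).

For λ = -1: rank(A + I) = 4, rank((A + I)^2) = 3. The eigenspace has dimension 6 - 4 = 2, so there are 2 Jordan blocks; the rank sequence gives block sizes [2, 1].

For λ = 5: rank(A - 5I) = 4, rank((A - 5I)^2) = 3. The eigenspace has dimension 6 - 4 = 2, so there are 2 Jordan blocks; the rank sequence gives block sizes [2, 1].

Assembling the blocks gives the Jordan form J above.

J = [[-1, 1, 0, 0, 0, 0], [0, -1, 0, 0, 0, 0], [0, 0, -1, 0, 0, 0], [0, 0, 0, 5, 1, 0], [0, 0, 0, 0, 5, 0], [0, 0, 0, 0, 0, 5]]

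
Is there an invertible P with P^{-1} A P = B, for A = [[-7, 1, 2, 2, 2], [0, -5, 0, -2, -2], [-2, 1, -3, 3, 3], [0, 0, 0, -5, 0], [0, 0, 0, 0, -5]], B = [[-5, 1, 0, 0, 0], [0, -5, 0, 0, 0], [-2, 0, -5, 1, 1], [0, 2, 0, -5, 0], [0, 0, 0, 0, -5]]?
Two matrices over a field are similar if and only if they have the same invariant factors.

Both A and B have characteristic polynomial (x + 5)^5 and minimal polynomial (x + 5)^2. Computing further, both have invariant factors x + 5, (x + 5)^2, (x + 5)^2. Hence A and B are similar.

Yes.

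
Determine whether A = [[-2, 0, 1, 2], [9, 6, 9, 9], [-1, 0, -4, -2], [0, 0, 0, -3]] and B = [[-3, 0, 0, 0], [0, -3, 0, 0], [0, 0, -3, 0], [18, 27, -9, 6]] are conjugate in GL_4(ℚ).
No.

Both have characteristic polynomial (x - 6)(x + 3)^3, but the minimal polynomial of A is (x - 6)(x + 3)^2 while the minimal polynomial of B is (x - 6)(x + 3). The minimal polynomial is a similarity invariant, so A and B are not similar.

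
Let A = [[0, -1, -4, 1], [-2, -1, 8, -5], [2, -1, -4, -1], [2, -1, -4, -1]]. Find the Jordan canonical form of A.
J = [[-2, 1, 0, 0], [0, -2, 0, 0], [0, 0, -2, 0], [0, 0, 0, 0]]

The characteristic polynomial is det(xI - A) = x(x + 2)^3, so the eigenvalues are -2 (algebraic multiplicity 3), 0 (algebraic multiplicity 1).

For λ = -2: rank(A + 2I) = 2, rank((A + 2I)^2) = 1. The eigenspace has dimension 4 - 2 = 2, so there are 2 Jordan blocks; the rank sequence gives block sizes [2, 1].

For λ = 0: algebraic multiplicity 1 gives one 1×1 block.

Assembling the blocks gives the Jordan form J above.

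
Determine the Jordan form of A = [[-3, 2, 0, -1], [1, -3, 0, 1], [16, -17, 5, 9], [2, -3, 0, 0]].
J = [[-2, 1, 0, 0], [0, -2, 1, 0], [0, 0, -2, 0], [0, 0, 0, 5]]

The characteristic polynomial is det(xI - A) = (x - 5)(x + 2)^3, so the eigenvalues are -2 (algebraic multiplicity 3), 5 (algebraic multiplicity 1).

For λ = -2: rank(A + 2I) = 3, rank((A + 2I)^2) = 2, rank((A + 2I)^3) = 1. The eigenspace has dimension 4 - 3 = 1, so there is 1 Jordan block; the rank sequence gives block sizes [3].

For λ = 5: algebraic multiplicity 1 gives one 1×1 block.

Assembling the blocks gives the Jordan form J above.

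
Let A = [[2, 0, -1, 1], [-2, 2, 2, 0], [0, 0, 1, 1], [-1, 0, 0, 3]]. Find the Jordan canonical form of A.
J = [[2, 1, 0, 0], [0, 2, 1, 0], [0, 0, 2, 0], [0, 0, 0, 2]]

The characteristic polynomial is det(xI - A) = (x - 2)^4, so the eigenvalues are 2 (algebraic multiplicity 4).

For λ = 2: rank(A - 2I) = 2, rank((A - 2I)^2) = 1, rank((A - 2I)^3) = 0. The eigenspace has dimension 4 - 2 = 2, so there are 2 Jordan blocks; the rank sequence gives block sizes [3, 1].

Assembling the blocks gives the Jordan form J above.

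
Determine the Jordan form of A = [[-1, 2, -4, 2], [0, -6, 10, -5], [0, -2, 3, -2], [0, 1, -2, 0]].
J = [[-1, 1, 0, 0], [0, -1, 0, 0], [0, 0, -1, 0], [0, 0, 0, -1]]

The characteristic polynomial is det(xI - A) = (x + 1)^4, so the eigenvalues are -1 (algebraic multiplicity 4).

For λ = -1: rank(A + I) = 1, rank((A + I)^2) = 0. The eigenspace has dimension 4 - 1 = 3, so there are 3 Jordan blocks; the rank sequence gives block sizes [2, 1, 1].

Assembling the blocks gives the Jordan form J above.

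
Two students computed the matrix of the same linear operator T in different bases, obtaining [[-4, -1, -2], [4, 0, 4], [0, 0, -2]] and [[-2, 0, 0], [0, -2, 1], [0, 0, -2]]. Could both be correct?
Two matrices over a field are similar if and only if they have the same invariant factors.

Both A and B have characteristic polynomial (x + 2)^3 and minimal polynomial (x + 2)^2. Computing further, both have invariant factors x + 2, (x + 2)^2. Hence A and B are similar.

Yes.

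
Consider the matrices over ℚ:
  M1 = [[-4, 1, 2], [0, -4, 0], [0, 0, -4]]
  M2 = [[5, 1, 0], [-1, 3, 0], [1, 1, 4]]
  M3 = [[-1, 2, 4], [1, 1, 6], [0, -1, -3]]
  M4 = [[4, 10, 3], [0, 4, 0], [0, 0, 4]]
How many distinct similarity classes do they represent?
Characteristic polynomials: χ_{M1} = (x + 4)^3, χ_{M2} = (x - 4)^3, χ_{M3} = (x + 1)^3, χ_{M4} = (x - 4)^3.

{M1}: invariant factors x + 4, (x + 4)^2.

{M2, M4}: invariant factors x - 4, (x - 4)^2.

{M3}: invariant factors (x + 1)^3.

Matrices are similar if and only if their invariant-factor lists agree; the partition into similarity classes is {M1}, {M2, M4}, {M3}.

3 classes: {M1}, {M2, M4}, {M3}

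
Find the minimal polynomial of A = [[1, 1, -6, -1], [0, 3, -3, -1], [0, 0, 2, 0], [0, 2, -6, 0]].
The characteristic polynomial factors as (x - 2)^2(x - 1)^2. The minimal polynomial is ∏(x - λ)^{k_λ} where k_λ is the size of the largest Jordan block at λ.

For λ = 1: rank(A - I) = 3, and the largest Jordan block has size 2 (the smallest k with rank((A - I)^k) = rank((A - I)^(k+1))).
For λ = 2: rank(A - 2I) = 2, and the largest Jordan block has size 1 (the smallest k with rank((A - 2I)^k) = rank((A - 2I)^(k+1))).

So m_A(x) = (x - 2)(x - 1)^2.

m_A(x) = (x - 2)(x - 1)^2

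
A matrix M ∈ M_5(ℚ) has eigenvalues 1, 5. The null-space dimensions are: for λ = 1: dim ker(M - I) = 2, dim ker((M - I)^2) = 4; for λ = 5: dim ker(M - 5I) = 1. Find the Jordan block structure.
λ = 1: successive nullity increments [2, 2] count blocks of size ≥ k; block sizes are [2, 2].
λ = 5: successive nullity increments [1] count blocks of size ≥ k; block sizes are [1].

Jordan blocks: (1, 2), (1, 2), (5, 1)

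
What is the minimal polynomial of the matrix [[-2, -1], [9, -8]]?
The characteristic polynomial factors as (x + 5)^2. The minimal polynomial is ∏(x - λ)^{k_λ} where k_λ is the size of the largest Jordan block at λ.

For λ = -5: rank(A + 5I) = 1, and the largest Jordan block has size 2 (the smallest k with rank((A + 5I)^k) = rank((A + 5I)^(k+1))).

So m_A(x) = (x + 5)^2.

m_A(x) = (x + 5)^2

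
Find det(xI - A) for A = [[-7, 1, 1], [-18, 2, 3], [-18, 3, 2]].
xI - A = [[x + 7, -1, -1], [18, x - 2, -3], [18, -3, x - 2]].

Expanding det(xI - A) along the first row:
det(xI - A) = + (x + 7)·det([[x - 2, -3], [-3, x - 2]]) - (-1)·det([[18, -3], [18, x - 2]]) + (-1)·det([[18, x - 2], [18, -3]]).

Evaluating gives χ_A(x) = x^3 + 3x^2 + 3x + 1 = (x + 1)^3.

χ_A(x) = (x + 1)^3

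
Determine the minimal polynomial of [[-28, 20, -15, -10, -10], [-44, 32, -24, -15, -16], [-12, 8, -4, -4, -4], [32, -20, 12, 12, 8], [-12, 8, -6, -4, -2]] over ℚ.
The characteristic polynomial factors as (x - 2)^5. The minimal polynomial is ∏(x - λ)^{k_λ} where k_λ is the size of the largest Jordan block at λ.

For λ = 2: rank(A - 2I) = 2, and the largest Jordan block has size 2 (the smallest k with rank((A - 2I)^k) = rank((A - 2I)^(k+1))).

So m_A(x) = (x - 2)^2.

m_A(x) = (x - 2)^2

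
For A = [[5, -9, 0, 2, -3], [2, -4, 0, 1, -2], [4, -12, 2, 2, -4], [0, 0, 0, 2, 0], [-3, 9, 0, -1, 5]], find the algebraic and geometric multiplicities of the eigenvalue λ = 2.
algebraic multiplicity 5, geometric multiplicity 3

The characteristic polynomial is (x - 2)^5, so the factor x - 2 appears with exponent 5: the algebraic multiplicity is 5.

rank(A - 2I) = 2, so the eigenspace has dimension 5 - 2 = 3: the geometric multiplicity is 3.

Since 3 < 5, A is not diagonalizable.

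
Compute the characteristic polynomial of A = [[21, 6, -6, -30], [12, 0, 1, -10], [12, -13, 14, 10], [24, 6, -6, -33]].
χ_A(x) = (x - 3)(x - 1)^2(x + 3)

xI - A = [[x - 21, -6, 6, 30], [-12, x, -1, 10], [-12, 13, x - 14, -10], [-24, -6, 6, x + 33]].

Expanding det(xI - A) along the first row:
det(xI - A) = + (x - 21)·det([[x, -1, 10], [13, x - 14, -10], [-6, 6, x + 33]]) - (-6)·det([[-12, -1, 10], [-12, x - 14, -10], [-24, 6, x + 33]]) + (6)·det([[-12, x, 10], [-12, 13, -10], [-24, -6, x + 33]]) - (30)·det([[-12, x, -1], [-12, 13, x - 14], [-24, -6, 6]]).

Evaluating gives χ_A(x) = x^4 - 2x^3 - 8x^2 + 18x - 9 = (x - 3)(x - 1)^2(x + 3).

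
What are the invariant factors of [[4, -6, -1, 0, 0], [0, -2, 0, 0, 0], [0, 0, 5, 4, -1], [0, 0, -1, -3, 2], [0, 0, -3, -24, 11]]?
(x - 5)(x - 4)^3(x + 2)

The Jordan structure of A has elementary divisors (x + 2), (x - 4)^3, (x - 5). Arranging the block sizes at each eigenvalue in decreasing order and taking row products gives the invariant factors.

Invariant factors (smallest first, each dividing the next): (x - 5)(x - 4)^3(x + 2).

Check: the last factor (x - 5)(x - 4)^3(x + 2) is the minimal polynomial, and the product (x - 5)(x - 4)^3(x + 2) is the characteristic polynomial.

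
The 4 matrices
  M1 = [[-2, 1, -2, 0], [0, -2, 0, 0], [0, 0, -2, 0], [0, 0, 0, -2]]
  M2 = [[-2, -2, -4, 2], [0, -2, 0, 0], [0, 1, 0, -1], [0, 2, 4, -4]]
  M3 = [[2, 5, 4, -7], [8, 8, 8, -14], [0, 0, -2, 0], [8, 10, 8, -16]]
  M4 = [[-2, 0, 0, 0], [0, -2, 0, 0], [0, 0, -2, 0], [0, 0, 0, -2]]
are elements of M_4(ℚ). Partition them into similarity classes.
Characteristic polynomials: χ_{M1} = (x + 2)^4, χ_{M2} = (x + 2)^4, χ_{M3} = (x + 2)^4, χ_{M4} = (x + 2)^4.

{M1, M2, M3}: invariant factors x + 2, x + 2, (x + 2)^2.

{M4}: invariant factors x + 2, x + 2, x + 2, x + 2.

Matrices are similar if and only if their invariant-factor lists agree; the partition into similarity classes is {M1, M2, M3}, {M4}.

2 classes: {M1, M2, M3}, {M4}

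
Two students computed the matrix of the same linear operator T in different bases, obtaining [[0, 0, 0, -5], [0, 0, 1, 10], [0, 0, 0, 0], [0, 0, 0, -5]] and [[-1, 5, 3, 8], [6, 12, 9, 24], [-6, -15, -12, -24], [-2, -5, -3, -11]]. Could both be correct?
trace(A) = -5 but trace(B) = -12. The trace is a similarity invariant, so A and B are not similar.

No.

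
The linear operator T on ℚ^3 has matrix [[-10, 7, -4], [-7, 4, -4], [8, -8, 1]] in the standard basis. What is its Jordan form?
J = [[-3, 1, 0], [0, -3, 0], [0, 0, 1]]

The characteristic polynomial is det(xI - A) = (x - 1)(x + 3)^2, so the eigenvalues are -3 (algebraic multiplicity 2), 1 (algebraic multiplicity 1).

For λ = -3: rank(A + 3I) = 2, rank((A + 3I)^2) = 1. The eigenspace has dimension 3 - 2 = 1, so there is 1 Jordan block; the rank sequence gives block sizes [2].

For λ = 1: algebraic multiplicity 1 gives one 1×1 block.

Assembling the blocks gives the Jordan form J above.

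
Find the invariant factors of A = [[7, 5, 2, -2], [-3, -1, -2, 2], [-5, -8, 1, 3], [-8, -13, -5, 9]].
(x - 4)^2, (x - 4)^2

The Jordan structure of A has elementary divisors (x - 4)^2, (x - 4)^2. Arranging the block sizes at each eigenvalue in decreasing order and taking row products gives the invariant factors.

Invariant factors (smallest first, each dividing the next): (x - 4)^2, (x - 4)^2.

Check: the last factor (x - 4)^2 is the minimal polynomial, and the product (x - 4)^4 is the characteristic polynomial.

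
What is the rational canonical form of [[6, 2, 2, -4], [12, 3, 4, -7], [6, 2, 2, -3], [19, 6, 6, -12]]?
R = [[0, 0, 0, 2], [1, 0, 0, 6], [0, 1, 0, 4], [0, 0, 1, -1]]

The invariant factors of A (the non-unit diagonal entries of the Smith normal form of xI - A over ℚ[x]) are (x + 1)(x^3 - 4x - 2), each dividing the next. The characteristic polynomial is their product, (x + 1)(x^3 - 4x - 2).

The rational canonical form is the block-diagonal matrix of companion matrices C(f_i):
R = [[0, 0, 0, 2], [1, 0, 0, 6], [0, 1, 0, 4], [0, 0, 1, -1]].

Note the characteristic polynomial does not split into linear factors over ℚ, so A has no Jordan form over ℚ; the rational canonical form exists over any field.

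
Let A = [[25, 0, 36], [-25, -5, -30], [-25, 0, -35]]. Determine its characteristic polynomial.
χ_A(x) = (x + 5)^3

xI - A = [[x - 25, 0, -36], [25, x + 5, 30], [25, 0, x + 35]].

Expanding det(xI - A) along the first row:
det(xI - A) = + (x - 25)·det([[x + 5, 30], [0, x + 35]]) - (0)·det([[25, 30], [25, x + 35]]) + (-36)·det([[25, x + 5], [25, 0]]).

Evaluating gives χ_A(x) = x^3 + 15x^2 + 75x + 125 = (x + 5)^3.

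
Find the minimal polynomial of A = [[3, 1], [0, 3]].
m_A(x) = (x - 3)^2

The characteristic polynomial factors as (x - 3)^2. The minimal polynomial is ∏(x - λ)^{k_λ} where k_λ is the size of the largest Jordan block at λ.

For λ = 3: rank(A - 3I) = 1, and the largest Jordan block has size 2 (the smallest k with rank((A - 3I)^k) = rank((A - 3I)^(k+1))).

So m_A(x) = (x - 3)^2.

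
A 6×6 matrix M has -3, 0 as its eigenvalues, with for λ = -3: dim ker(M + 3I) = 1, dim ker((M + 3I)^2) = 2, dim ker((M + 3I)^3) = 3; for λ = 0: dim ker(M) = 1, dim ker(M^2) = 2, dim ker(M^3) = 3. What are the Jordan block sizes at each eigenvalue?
Jordan blocks: (-3, 3), (0, 3)

λ = -3: successive nullity increments [1, 1, 1] count blocks of size ≥ k; block sizes are [3].
λ = 0: successive nullity increments [1, 1, 1] count blocks of size ≥ k; block sizes are [3].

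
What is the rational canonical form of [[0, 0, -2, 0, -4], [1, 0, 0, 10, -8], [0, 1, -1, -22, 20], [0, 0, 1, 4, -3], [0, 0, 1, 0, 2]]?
The invariant factors of A (the non-unit diagonal entries of the Smith normal form of xI - A over ℚ[x]) are x(x - 5)(x^3 + 4x - 2), each dividing the next. The characteristic polynomial is their product, x(x - 5)(x^3 + 4x - 2).

The rational canonical form is the block-diagonal matrix of companion matrices C(f_i):
R = [[0, 0, 0, 0, 0], [1, 0, 0, 0, -10], [0, 1, 0, 0, 22], [0, 0, 1, 0, -4], [0, 0, 0, 1, 5]].

Note the characteristic polynomial does not split into linear factors over ℚ, so A has no Jordan form over ℚ; the rational canonical form exists over any field.

R = [[0, 0, 0, 0, 0], [1, 0, 0, 0, -10], [0, 1, 0, 0, 22], [0, 0, 1, 0, -4], [0, 0, 0, 1, 5]]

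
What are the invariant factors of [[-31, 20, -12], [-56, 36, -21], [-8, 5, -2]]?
The Jordan structure of A has elementary divisors (x - 1)^2, (x - 1). Arranging the block sizes at each eigenvalue in decreasing order and taking row products gives the invariant factors.

Invariant factors (smallest first, each dividing the next): x - 1, (x - 1)^2.

Check: the last factor (x - 1)^2 is the minimal polynomial, and the product (x - 1)^3 is the characteristic polynomial.

x - 1, (x - 1)^2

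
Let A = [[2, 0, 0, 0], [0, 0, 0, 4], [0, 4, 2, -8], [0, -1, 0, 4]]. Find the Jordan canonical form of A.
The characteristic polynomial is det(xI - A) = (x - 2)^4, so the eigenvalues are 2 (algebraic multiplicity 4).

For λ = 2: rank(A - 2I) = 1, rank((A - 2I)^2) = 0. The eigenspace has dimension 4 - 1 = 3, so there are 3 Jordan blocks; the rank sequence gives block sizes [2, 1, 1].

Assembling the blocks gives the Jordan form J above.

J = [[2, 1, 0, 0], [0, 2, 0, 0], [0, 0, 2, 0], [0, 0, 0, 2]]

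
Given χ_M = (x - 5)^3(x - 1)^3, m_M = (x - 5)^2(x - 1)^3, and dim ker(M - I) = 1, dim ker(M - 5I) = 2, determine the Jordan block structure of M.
Jordan blocks: (1, 3), (5, 2), (5, 1)

λ = 1: algebraic multiplicity 3 (exponent in χ_M), largest block size 3 (exponent in m_M), 1 block (geometric multiplicity). This forces block sizes [3].
λ = 5: algebraic multiplicity 3 (exponent in χ_M), largest block size 2 (exponent in m_M), 2 blocks (geometric multiplicity). These force block sizes [2, 1].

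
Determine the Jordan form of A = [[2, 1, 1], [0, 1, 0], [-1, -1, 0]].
The characteristic polynomial is det(xI - A) = (x - 1)^3, so the eigenvalues are 1 (algebraic multiplicity 3).

For λ = 1: rank(A - I) = 1, rank((A - I)^2) = 0. The eigenspace has dimension 3 - 1 = 2, so there are 2 Jordan blocks; the rank sequence gives block sizes [2, 1].

Assembling the blocks gives the Jordan form J above.

J = [[1, 1, 0], [0, 1, 0], [0, 0, 1]]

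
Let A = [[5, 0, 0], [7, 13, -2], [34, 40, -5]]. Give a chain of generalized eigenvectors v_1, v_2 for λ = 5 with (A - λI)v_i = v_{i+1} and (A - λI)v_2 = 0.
We seek v_1 ∈ ker((A - 5I)^2) \ ker(A - 5I), then set v_{i+1} = (A - 5I) v_i.

One such chain is v_1 = [[1, -1, -1]]^T, v_2 = [[0, 1, 4]]^T. Check: (A - 5I) v_2 = [[0, 0, 0]]^T = 0.

v_1 = [[1, -1, -1]]^T, v_2 = [[0, 1, 4]]^T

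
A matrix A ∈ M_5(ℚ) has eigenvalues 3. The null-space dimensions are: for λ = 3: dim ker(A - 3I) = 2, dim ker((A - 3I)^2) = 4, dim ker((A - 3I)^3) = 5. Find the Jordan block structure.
λ = 3: successive nullity increments [2, 2, 1] count blocks of size ≥ k; block sizes are [3, 2].

Jordan blocks: (3, 3), (3, 2)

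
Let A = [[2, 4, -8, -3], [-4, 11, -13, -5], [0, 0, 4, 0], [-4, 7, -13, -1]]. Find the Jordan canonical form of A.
The characteristic polynomial is det(xI - A) = (x - 4)^4, so the eigenvalues are 4 (algebraic multiplicity 4).

For λ = 4: rank(A - 4I) = 2, rank((A - 4I)^2) = 1, rank((A - 4I)^3) = 0. The eigenspace has dimension 4 - 2 = 2, so there are 2 Jordan blocks; the rank sequence gives block sizes [3, 1].

Assembling the blocks gives the Jordan form J above.

J = [[4, 1, 0, 0], [0, 4, 1, 0], [0, 0, 4, 0], [0, 0, 0, 4]]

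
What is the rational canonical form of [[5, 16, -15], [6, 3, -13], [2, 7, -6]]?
The invariant factors of A (the non-unit diagonal entries of the Smith normal form of xI - A over ℚ[x]) are (x - 3)(x^2 + x - 5), each dividing the next. The characteristic polynomial is their product, (x - 3)(x^2 + x - 5).

The rational canonical form is the block-diagonal matrix of companion matrices C(f_i):
R = [[0, 0, -15], [1, 0, 8], [0, 1, 2]].

Note the characteristic polynomial does not split into linear factors over ℚ, so A has no Jordan form over ℚ; the rational canonical form exists over any field.

R = [[0, 0, -15], [1, 0, 8], [0, 1, 2]]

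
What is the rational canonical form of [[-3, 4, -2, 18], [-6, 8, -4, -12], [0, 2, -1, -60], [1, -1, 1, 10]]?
R = [[3, 0, 0, 0], [0, 0, 0, 48], [0, 1, 0, -40], [0, 0, 1, 11]]

The invariant factors of A (the non-unit diagonal entries of the Smith normal form of xI - A over ℚ[x]) are x - 3, (x - 4)^2(x - 3), each dividing the next. The characteristic polynomial is their product, (x - 4)^2(x - 3)^2.

The rational canonical form is the block-diagonal matrix of companion matrices C(f_i):
R = [[3, 0, 0, 0], [0, 0, 0, 48], [0, 1, 0, -40], [0, 0, 1, 11]].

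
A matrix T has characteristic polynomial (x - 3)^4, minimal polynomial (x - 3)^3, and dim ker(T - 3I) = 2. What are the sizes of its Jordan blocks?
λ = 3: algebraic multiplicity 4 (exponent in χ_T), largest block size 3 (exponent in m_T), 2 blocks (geometric multiplicity). These force block sizes [3, 1].

Jordan blocks: (3, 3), (3, 1)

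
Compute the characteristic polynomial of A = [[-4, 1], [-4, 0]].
xI - A = [[x + 4, -1], [4, x]].

Expanding det(xI - A) along the first row:
det(xI - A) = + (x + 4)·det([[x]]) - (-1)·det([[4]]).

Evaluating gives χ_A(x) = x^2 + 4x + 4 = (x + 2)^2.

χ_A(x) = (x + 2)^2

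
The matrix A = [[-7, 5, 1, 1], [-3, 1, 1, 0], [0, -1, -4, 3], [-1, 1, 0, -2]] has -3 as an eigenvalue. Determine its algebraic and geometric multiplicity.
The characteristic polynomial is (x + 3)^4, so the factor x + 3 appears with exponent 4: the algebraic multiplicity is 4.

rank(A + 3I) = 2, so the eigenspace has dimension 4 - 2 = 2: the geometric multiplicity is 2.

Since 2 < 4, A is not diagonalizable.

algebraic multiplicity 4, geometric multiplicity 2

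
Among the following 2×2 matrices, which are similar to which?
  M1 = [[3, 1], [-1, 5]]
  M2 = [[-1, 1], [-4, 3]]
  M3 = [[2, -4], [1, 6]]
Characteristic polynomials: χ_{M1} = (x - 4)^2, χ_{M2} = (x - 1)^2, χ_{M3} = (x - 4)^2.

{M1, M3}: invariant factors (x - 4)^2.

{M2}: invariant factors (x - 1)^2.

Matrices are similar if and only if their invariant-factor lists agree; the partition into similarity classes is {M1, M3}, {M2}.

2 classes: {M1, M3}, {M2}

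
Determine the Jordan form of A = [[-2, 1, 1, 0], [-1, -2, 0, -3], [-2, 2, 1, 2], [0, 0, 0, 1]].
J = [[-1, 1, 0, 0], [0, -1, 1, 0], [0, 0, -1, 0], [0, 0, 0, 1]]

The characteristic polynomial is det(xI - A) = (x - 1)(x + 1)^3, so the eigenvalues are -1 (algebraic multiplicity 3), 1 (algebraic multiplicity 1).

For λ = -1: rank(A + I) = 3, rank((A + I)^2) = 2, rank((A + I)^3) = 1. The eigenspace has dimension 4 - 3 = 1, so there is 1 Jordan block; the rank sequence gives block sizes [3].

For λ = 1: algebraic multiplicity 1 gives one 1×1 block.

Assembling the blocks gives the Jordan form J above.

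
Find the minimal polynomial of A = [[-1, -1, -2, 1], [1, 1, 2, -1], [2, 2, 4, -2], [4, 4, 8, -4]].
The characteristic polynomial factors as x^4. The minimal polynomial is ∏(x - λ)^{k_λ} where k_λ is the size of the largest Jordan block at λ.

For λ = 0: rank(A) = 1, and the largest Jordan block has size 2 (the smallest k with rank(A^k) = rank(A^(k+1))).

So m_A(x) = x^2.

m_A(x) = x^2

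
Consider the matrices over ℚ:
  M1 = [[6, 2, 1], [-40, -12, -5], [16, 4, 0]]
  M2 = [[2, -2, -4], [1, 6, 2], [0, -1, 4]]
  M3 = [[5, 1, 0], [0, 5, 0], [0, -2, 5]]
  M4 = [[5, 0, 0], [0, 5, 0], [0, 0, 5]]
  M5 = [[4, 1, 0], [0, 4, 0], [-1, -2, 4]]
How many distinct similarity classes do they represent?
4 classes: {M1}, {M2, M5}, {M3}, {M4}

Characteristic polynomials: χ_{M1} = (x + 2)^3, χ_{M2} = (x - 4)^3, χ_{M3} = (x - 5)^3, χ_{M4} = (x - 5)^3, χ_{M5} = (x - 4)^3.

{M1}: invariant factors x + 2, (x + 2)^2.

{M2, M5}: invariant factors (x - 4)^3.

{M3}: invariant factors x - 5, (x - 5)^2.

{M4}: invariant factors x - 5, x - 5, x - 5.

Matrices are similar if and only if their invariant-factor lists agree; the partition into similarity classes is {M1}, {M2, M5}, {M3}, {M4}.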